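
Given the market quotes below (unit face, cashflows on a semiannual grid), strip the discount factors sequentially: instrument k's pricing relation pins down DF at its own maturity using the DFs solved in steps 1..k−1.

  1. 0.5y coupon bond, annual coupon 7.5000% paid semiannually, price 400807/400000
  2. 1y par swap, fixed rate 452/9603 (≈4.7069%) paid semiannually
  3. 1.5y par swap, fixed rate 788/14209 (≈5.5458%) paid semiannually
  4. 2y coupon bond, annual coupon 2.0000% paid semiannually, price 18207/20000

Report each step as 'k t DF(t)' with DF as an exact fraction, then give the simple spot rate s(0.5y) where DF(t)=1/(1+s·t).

1 1/2 4829/5000
2 1 2387/2500
3 3/2 2303/2500
4 2 2183/2500
s(0.5y) = (1/(4829/5000) − 1)/(1/2) = 342/4829 ≈ 7.0822%

step 1 [0.5y] bond c/2=3/80: DF=(400807/400000 − 3/80·(0))/(1+3/80) = 4829/5000 ≈ 0.965800
step 2 [1y] swap r/2=226/9603: DF=(1 − 226/9603·(0.965800))/(1+226/9603) = 2387/2500 ≈ 0.954800
step 3 [1.5y] swap r/2=394/14209: DF=(1 − 394/14209·(0.965800+0.954800))/(1+394/14209) = 2303/2500 ≈ 0.921200
step 4 [2y] bond c/2=1/100: DF=(18207/20000 − 1/100·(0.965800+0.954800+0.921200))/(1+1/100) = 2183/2500 ≈ 0.873200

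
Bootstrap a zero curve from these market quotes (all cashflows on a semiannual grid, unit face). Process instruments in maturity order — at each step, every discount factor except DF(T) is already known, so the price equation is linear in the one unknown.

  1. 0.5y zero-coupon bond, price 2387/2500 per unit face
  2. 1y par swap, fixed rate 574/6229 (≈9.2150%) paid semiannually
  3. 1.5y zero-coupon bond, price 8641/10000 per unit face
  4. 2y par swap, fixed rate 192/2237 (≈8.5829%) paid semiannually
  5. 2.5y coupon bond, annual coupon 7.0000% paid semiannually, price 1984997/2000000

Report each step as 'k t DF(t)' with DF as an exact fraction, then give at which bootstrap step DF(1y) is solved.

step 1 [0.5y] zero: DF = P = 2387/2500 ≈ 0.954800
step 2 [1y] swap r/2=287/6229: DF=(1 − 287/6229·(0.954800))/(1+287/6229) = 9139/10000 ≈ 0.913900
step 3 [1.5y] zero: DF = P = 8641/10000 ≈ 0.864100
step 4 [2y] swap r/2=96/2237: DF=(1 − 96/2237·(0.954800+0.913900+0.864100))/(1+96/2237) = 529/625 ≈ 0.846400
step 5 [2.5y] bond c/2=7/200: DF=(1984997/2000000 − 7/200·(0.954800+0.913900+0.864100+0.846400))/(1+7/200) = 8379/10000 ≈ 0.837900

1 1/2 2387/2500
2 1 9139/10000
3 3/2 8641/10000
4 2 529/625
5 5/2 8379/10000
DF(1y) is solved at step 2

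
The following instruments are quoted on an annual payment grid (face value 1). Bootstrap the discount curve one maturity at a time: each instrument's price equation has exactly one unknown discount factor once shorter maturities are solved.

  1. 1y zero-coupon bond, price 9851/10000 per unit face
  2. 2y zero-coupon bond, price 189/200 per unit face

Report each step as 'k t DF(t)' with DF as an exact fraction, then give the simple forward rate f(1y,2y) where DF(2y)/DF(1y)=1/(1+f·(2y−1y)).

1 1 9851/10000
2 2 189/200
f(1y,2y) = ((9851/10000)/(189/200) − 1)/(1) = 401/9450 ≈ 4.2434%

step 1 [1y] zero: DF = P = 9851/10000 ≈ 0.985100
step 2 [2y] zero: DF = P = 189/200 ≈ 0.945000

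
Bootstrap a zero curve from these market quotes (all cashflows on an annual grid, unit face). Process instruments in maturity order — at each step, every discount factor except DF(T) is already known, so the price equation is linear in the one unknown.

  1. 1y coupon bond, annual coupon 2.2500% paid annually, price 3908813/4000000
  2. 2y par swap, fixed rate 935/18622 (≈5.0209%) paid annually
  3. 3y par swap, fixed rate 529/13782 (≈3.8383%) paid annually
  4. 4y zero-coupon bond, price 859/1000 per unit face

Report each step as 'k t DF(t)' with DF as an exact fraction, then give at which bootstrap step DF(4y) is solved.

step 1 [1y] bond c/1=9/400: DF=(3908813/4000000 − 9/400·(0))/(1+9/400) = 9557/10000 ≈ 0.955700
step 2 [2y] swap r/1=935/18622: DF=(1 − 935/18622·(0.955700))/(1+935/18622) = 1813/2000 ≈ 0.906500
step 3 [3y] swap r/1=529/13782: DF=(1 − 529/13782·(0.955700+0.906500))/(1+529/13782) = 4471/5000 ≈ 0.894200
step 4 [4y] zero: DF = P = 859/1000 ≈ 0.859000

1 1 9557/10000
2 2 1813/2000
3 3 4471/5000
4 4 859/1000
DF(4y) is solved at step 4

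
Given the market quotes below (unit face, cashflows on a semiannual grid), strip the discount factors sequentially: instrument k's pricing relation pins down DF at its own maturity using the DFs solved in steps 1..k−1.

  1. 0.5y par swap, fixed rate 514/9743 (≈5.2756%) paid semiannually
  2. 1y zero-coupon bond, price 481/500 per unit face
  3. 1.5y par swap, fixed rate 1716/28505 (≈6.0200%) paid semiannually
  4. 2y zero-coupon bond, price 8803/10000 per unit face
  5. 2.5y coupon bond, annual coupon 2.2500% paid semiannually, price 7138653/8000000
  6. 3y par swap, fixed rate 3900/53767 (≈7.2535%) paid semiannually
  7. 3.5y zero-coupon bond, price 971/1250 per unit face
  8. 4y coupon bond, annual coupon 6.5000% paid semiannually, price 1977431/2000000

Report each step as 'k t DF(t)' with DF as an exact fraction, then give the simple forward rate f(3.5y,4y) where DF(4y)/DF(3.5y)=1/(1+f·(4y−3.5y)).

1 1/2 9743/10000
2 1 481/500
3 3/2 4571/5000
4 2 8803/10000
5 5/2 8409/10000
6 3 161/200
7 7/2 971/1250
8 4 7639/10000
f(3.5y,4y) = ((971/1250)/(7639/10000) − 1)/(1/2) = 258/7639 ≈ 3.3774%

step 1 [0.5y] swap r/2=257/9743: DF=(1 − 257/9743·(0))/(1+257/9743) = 9743/10000 ≈ 0.974300
step 2 [1y] zero: DF = P = 481/500 ≈ 0.962000
step 3 [1.5y] swap r/2=858/28505: DF=(1 − 858/28505·(0.974300+0.962000))/(1+858/28505) = 4571/5000 ≈ 0.914200
step 4 [2y] zero: DF = P = 8803/10000 ≈ 0.880300
step 5 [2.5y] bond c/2=9/800: DF=(7138653/8000000 − 9/800·(0.974300+0.962000+0.914200+0.880300))/(1+9/800) = 8409/10000 ≈ 0.840900
step 6 [3y] swap r/2=1950/53767: DF=(1 − 1950/53767·(0.974300+0.962000+0.914200+0.880300+0.840900))/(1+1950/53767) = 161/200 ≈ 0.805000
step 7 [3.5y] zero: DF = P = 971/1250 ≈ 0.776800
step 8 [4y] bond c/2=13/400: DF=(1977431/2000000 − 13/400·(0.974300+0.962000+0.914200+0.880300+0.840900+0.805000+0.776800))/(1+13/400) = 7639/10000 ≈ 0.763900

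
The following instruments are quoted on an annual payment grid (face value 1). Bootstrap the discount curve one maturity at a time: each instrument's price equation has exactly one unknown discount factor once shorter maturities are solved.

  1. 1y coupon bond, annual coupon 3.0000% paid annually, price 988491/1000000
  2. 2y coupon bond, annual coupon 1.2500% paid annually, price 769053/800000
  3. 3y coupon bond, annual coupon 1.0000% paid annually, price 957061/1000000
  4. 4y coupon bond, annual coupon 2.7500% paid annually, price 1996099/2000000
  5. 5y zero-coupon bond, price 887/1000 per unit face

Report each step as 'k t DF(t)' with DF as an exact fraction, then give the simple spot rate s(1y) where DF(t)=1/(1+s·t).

step 1 [1y] bond c/1=3/100: DF=(988491/1000000 − 3/100·(0))/(1+3/100) = 9597/10000 ≈ 0.959700
step 2 [2y] bond c/1=1/80: DF=(769053/800000 − 1/80·(0.959700))/(1+1/80) = 586/625 ≈ 0.937600
step 3 [3y] bond c/1=1/100: DF=(957061/1000000 − 1/100·(0.959700+0.937600))/(1+1/100) = 1161/1250 ≈ 0.928800
step 4 [4y] bond c/1=11/400: DF=(1996099/2000000 − 11/400·(0.959700+0.937600+0.928800))/(1+11/400) = 8957/10000 ≈ 0.895700
step 5 [5y] zero: DF = P = 887/1000 ≈ 0.887000

1 1 9597/10000
2 2 586/625
3 3 1161/1250
4 4 8957/10000
5 5 887/1000
s(1y) = (1/(9597/10000) − 1)/(1) = 403/9597 ≈ 4.1992%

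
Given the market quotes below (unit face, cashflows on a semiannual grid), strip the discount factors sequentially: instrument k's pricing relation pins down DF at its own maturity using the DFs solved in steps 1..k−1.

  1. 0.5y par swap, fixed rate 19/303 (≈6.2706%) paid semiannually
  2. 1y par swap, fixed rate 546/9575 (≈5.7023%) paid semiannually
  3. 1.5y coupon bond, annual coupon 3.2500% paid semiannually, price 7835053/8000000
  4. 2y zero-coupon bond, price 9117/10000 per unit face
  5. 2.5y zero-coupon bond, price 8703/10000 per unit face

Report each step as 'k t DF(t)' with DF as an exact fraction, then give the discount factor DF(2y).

step 1 [0.5y] swap r/2=19/606: DF=(1 − 19/606·(0))/(1+19/606) = 606/625 ≈ 0.969600
step 2 [1y] swap r/2=273/9575: DF=(1 − 273/9575·(0.969600))/(1+273/9575) = 4727/5000 ≈ 0.945400
step 3 [1.5y] bond c/2=13/800: DF=(7835053/8000000 − 13/800·(0.969600+0.945400))/(1+13/800) = 9331/10000 ≈ 0.933100
step 4 [2y] zero: DF = P = 9117/10000 ≈ 0.911700
step 5 [2.5y] zero: DF = P = 8703/10000 ≈ 0.870300

1 1/2 606/625
2 1 4727/5000
3 3/2 9331/10000
4 2 9117/10000
5 5/2 8703/10000
DF(2y) = 9117/10000 ≈ 0.911700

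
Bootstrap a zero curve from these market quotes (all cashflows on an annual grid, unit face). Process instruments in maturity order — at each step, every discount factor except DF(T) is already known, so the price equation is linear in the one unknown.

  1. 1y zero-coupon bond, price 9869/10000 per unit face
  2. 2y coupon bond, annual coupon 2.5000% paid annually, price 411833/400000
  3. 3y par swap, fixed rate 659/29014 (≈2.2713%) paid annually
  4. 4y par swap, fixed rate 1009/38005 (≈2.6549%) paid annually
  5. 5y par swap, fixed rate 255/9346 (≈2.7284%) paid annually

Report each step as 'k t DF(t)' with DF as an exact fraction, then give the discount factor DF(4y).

step 1 [1y] zero: DF = P = 9869/10000 ≈ 0.986900
step 2 [2y] bond c/1=1/40: DF=(411833/400000 − 1/40·(0.986900))/(1+1/40) = 2451/2500 ≈ 0.980400
step 3 [3y] swap r/1=659/29014: DF=(1 − 659/29014·(0.986900+0.980400))/(1+659/29014) = 9341/10000 ≈ 0.934100
step 4 [4y] swap r/1=1009/38005: DF=(1 − 1009/38005·(0.986900+0.980400+0.934100))/(1+1009/38005) = 8991/10000 ≈ 0.899100
step 5 [5y] swap r/1=255/9346: DF=(1 − 255/9346·(0.986900+0.980400+0.934100+0.899100))/(1+255/9346) = 349/400 ≈ 0.872500

1 1 9869/10000
2 2 2451/2500
3 3 9341/10000
4 4 8991/10000
5 5 349/400
DF(4y) = 8991/10000 ≈ 0.899100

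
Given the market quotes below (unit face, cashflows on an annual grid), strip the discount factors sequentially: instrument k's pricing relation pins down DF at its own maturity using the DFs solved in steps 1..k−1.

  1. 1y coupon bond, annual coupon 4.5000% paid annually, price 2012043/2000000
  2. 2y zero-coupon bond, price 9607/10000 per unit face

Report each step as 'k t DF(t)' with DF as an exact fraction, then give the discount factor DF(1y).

step 1 [1y] bond c/1=9/200: DF=(2012043/2000000 − 9/200·(0))/(1+9/200) = 9627/10000 ≈ 0.962700
step 2 [2y] zero: DF = P = 9607/10000 ≈ 0.960700

1 1 9627/10000
2 2 9607/10000
DF(1y) = 9627/10000 ≈ 0.962700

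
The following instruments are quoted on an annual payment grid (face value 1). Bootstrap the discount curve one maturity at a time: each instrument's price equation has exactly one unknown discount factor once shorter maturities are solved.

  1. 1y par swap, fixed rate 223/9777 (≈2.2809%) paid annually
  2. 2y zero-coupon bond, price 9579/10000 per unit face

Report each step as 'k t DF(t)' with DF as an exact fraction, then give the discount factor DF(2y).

step 1 [1y] swap r/1=223/9777: DF=(1 − 223/9777·(0))/(1+223/9777) = 9777/10000 ≈ 0.977700
step 2 [2y] zero: DF = P = 9579/10000 ≈ 0.957900

1 1 9777/10000
2 2 9579/10000
DF(2y) = 9579/10000 ≈ 0.957900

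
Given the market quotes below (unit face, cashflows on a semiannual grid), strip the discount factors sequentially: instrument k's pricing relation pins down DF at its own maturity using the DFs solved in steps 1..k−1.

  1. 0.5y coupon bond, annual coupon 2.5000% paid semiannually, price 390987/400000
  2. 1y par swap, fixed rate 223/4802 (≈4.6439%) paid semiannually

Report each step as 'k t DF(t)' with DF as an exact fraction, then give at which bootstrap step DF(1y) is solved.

step 1 [0.5y] bond c/2=1/80: DF=(390987/400000 − 1/80·(0))/(1+1/80) = 4827/5000 ≈ 0.965400
step 2 [1y] swap r/2=223/9604: DF=(1 − 223/9604·(0.965400))/(1+223/9604) = 4777/5000 ≈ 0.955400

1 1/2 4827/5000
2 1 4777/5000
DF(1y) is solved at step 2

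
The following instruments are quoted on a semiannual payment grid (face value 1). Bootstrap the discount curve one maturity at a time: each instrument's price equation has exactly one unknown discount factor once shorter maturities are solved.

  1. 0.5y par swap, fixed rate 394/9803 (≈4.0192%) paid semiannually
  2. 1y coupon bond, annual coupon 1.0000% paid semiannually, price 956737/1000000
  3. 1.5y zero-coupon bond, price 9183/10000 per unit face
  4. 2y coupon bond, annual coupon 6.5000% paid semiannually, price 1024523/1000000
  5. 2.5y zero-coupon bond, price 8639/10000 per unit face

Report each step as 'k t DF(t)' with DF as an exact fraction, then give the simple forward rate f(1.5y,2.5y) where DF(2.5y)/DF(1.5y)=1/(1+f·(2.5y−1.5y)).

1 1/2 9803/10000
2 1 9471/10000
3 3/2 9183/10000
4 2 9027/10000
5 5/2 8639/10000
f(1.5y,2.5y) = ((9183/10000)/(8639/10000) − 1)/(1) = 544/8639 ≈ 6.2970%

step 1 [0.5y] swap r/2=197/9803: DF=(1 − 197/9803·(0))/(1+197/9803) = 9803/10000 ≈ 0.980300
step 2 [1y] bond c/2=1/200: DF=(956737/1000000 − 1/200·(0.980300))/(1+1/200) = 9471/10000 ≈ 0.947100
step 3 [1.5y] zero: DF = P = 9183/10000 ≈ 0.918300
step 4 [2y] bond c/2=13/400: DF=(1024523/1000000 − 13/400·(0.980300+0.947100+0.918300))/(1+13/400) = 9027/10000 ≈ 0.902700
step 5 [2.5y] zero: DF = P = 8639/10000 ≈ 0.863900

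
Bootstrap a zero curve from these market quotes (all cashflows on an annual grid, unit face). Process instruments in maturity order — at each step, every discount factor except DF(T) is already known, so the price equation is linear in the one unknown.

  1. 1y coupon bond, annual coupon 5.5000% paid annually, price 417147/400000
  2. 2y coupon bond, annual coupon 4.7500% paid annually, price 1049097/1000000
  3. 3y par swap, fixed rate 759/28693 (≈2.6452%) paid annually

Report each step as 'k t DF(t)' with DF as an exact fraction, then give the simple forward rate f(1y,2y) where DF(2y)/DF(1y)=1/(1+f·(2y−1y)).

step 1 [1y] bond c/1=11/200: DF=(417147/400000 − 11/200·(0))/(1+11/200) = 1977/2000 ≈ 0.988500
step 2 [2y] bond c/1=19/400: DF=(1049097/1000000 − 19/400·(0.988500))/(1+19/400) = 9567/10000 ≈ 0.956700
step 3 [3y] swap r/1=759/28693: DF=(1 − 759/28693·(0.988500+0.956700))/(1+759/28693) = 9241/10000 ≈ 0.924100

1 1 1977/2000
2 2 9567/10000
3 3 9241/10000
f(1y,2y) = ((1977/2000)/(9567/10000) − 1)/(1) = 106/3189 ≈ 3.3239%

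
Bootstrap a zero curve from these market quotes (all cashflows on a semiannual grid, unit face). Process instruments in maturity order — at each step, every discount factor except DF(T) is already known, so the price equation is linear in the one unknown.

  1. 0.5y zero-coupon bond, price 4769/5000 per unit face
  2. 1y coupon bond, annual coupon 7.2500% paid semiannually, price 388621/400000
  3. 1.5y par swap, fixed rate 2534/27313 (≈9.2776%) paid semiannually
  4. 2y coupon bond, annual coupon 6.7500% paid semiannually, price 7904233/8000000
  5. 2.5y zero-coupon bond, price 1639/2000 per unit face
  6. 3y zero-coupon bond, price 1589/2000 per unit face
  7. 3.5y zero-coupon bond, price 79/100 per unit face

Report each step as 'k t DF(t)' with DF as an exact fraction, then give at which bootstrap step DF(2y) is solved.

1 1/2 4769/5000
2 1 4521/5000
3 3/2 8733/10000
4 2 4333/5000
5 5/2 1639/2000
6 3 1589/2000
7 7/2 79/100
DF(2y) is solved at step 4

step 1 [0.5y] zero: DF = P = 4769/5000 ≈ 0.953800
step 2 [1y] bond c/2=29/800: DF=(388621/400000 − 29/800·(0.953800))/(1+29/800) = 4521/5000 ≈ 0.904200
step 3 [1.5y] swap r/2=1267/27313: DF=(1 − 1267/27313·(0.953800+0.904200))/(1+1267/27313) = 8733/10000 ≈ 0.873300
step 4 [2y] bond c/2=27/800: DF=(7904233/8000000 − 27/800·(0.953800+0.904200+0.873300))/(1+27/800) = 4333/5000 ≈ 0.866600
step 5 [2.5y] zero: DF = P = 1639/2000 ≈ 0.819500
step 6 [3y] zero: DF = P = 1589/2000 ≈ 0.794500
step 7 [3.5y] zero: DF = P = 79/100 ≈ 0.790000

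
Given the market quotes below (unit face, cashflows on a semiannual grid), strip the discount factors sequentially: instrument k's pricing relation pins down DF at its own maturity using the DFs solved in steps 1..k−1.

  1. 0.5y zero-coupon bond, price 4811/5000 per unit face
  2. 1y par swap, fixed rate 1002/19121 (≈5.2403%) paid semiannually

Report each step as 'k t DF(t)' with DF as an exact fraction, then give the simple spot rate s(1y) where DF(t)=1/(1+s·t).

1 1/2 4811/5000
2 1 9499/10000
s(1y) = (1/(9499/10000) − 1)/(1) = 501/9499 ≈ 5.2742%

step 1 [0.5y] zero: DF = P = 4811/5000 ≈ 0.962200
step 2 [1y] swap r/2=501/19121: DF=(1 − 501/19121·(0.962200))/(1+501/19121) = 9499/10000 ≈ 0.949900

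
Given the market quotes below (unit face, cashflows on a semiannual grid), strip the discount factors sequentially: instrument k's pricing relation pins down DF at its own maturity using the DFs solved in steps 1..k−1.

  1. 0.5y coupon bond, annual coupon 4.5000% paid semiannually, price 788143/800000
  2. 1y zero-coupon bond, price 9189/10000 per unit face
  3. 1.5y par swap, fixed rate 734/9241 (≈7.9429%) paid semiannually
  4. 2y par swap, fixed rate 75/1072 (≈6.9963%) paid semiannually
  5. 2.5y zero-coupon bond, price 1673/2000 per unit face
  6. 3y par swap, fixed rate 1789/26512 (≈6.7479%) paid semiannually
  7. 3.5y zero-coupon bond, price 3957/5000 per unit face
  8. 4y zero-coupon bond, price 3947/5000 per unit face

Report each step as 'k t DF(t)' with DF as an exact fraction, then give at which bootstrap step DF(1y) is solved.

1 1/2 1927/2000
2 1 9189/10000
3 3/2 8899/10000
4 2 349/400
5 5/2 1673/2000
6 3 8211/10000
7 7/2 3957/5000
8 4 3947/5000
DF(1y) is solved at step 2

step 1 [0.5y] bond c/2=9/400: DF=(788143/800000 − 9/400·(0))/(1+9/400) = 1927/2000 ≈ 0.963500
step 2 [1y] zero: DF = P = 9189/10000 ≈ 0.918900
step 3 [1.5y] swap r/2=367/9241: DF=(1 − 367/9241·(0.963500+0.918900))/(1+367/9241) = 8899/10000 ≈ 0.889900
step 4 [2y] swap r/2=75/2144: DF=(1 − 75/2144·(0.963500+0.918900+0.889900))/(1+75/2144) = 349/400 ≈ 0.872500
step 5 [2.5y] zero: DF = P = 1673/2000 ≈ 0.836500
step 6 [3y] swap r/2=1789/53024: DF=(1 − 1789/53024·(0.963500+0.918900+0.889900+0.872500+0.836500))/(1+1789/53024) = 8211/10000 ≈ 0.821100
step 7 [3.5y] zero: DF = P = 3957/5000 ≈ 0.791400
step 8 [4y] zero: DF = P = 3947/5000 ≈ 0.789400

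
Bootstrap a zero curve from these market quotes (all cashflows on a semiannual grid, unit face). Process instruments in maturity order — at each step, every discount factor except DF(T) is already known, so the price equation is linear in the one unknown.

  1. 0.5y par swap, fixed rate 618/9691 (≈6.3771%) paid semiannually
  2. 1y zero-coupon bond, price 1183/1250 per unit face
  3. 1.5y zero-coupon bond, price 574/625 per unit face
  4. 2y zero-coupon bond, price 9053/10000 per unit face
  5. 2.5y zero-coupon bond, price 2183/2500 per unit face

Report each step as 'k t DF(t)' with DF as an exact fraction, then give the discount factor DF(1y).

step 1 [0.5y] swap r/2=309/9691: DF=(1 − 309/9691·(0))/(1+309/9691) = 9691/10000 ≈ 0.969100
step 2 [1y] zero: DF = P = 1183/1250 ≈ 0.946400
step 3 [1.5y] zero: DF = P = 574/625 ≈ 0.918400
step 4 [2y] zero: DF = P = 9053/10000 ≈ 0.905300
step 5 [2.5y] zero: DF = P = 2183/2500 ≈ 0.873200

1 1/2 9691/10000
2 1 1183/1250
3 3/2 574/625
4 2 9053/10000
5 5/2 2183/2500
DF(1y) = 1183/1250 ≈ 0.946400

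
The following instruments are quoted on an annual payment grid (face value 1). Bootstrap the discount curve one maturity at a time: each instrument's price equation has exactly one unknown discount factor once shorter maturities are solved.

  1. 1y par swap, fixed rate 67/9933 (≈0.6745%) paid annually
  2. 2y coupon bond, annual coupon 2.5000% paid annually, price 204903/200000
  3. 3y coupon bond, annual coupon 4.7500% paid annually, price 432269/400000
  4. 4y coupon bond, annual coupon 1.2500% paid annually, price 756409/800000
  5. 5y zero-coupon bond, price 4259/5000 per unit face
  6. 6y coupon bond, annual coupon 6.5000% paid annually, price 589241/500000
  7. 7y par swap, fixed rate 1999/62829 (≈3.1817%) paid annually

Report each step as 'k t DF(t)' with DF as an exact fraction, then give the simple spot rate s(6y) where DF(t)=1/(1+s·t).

1 1 9933/10000
2 2 9753/10000
3 3 589/625
4 4 8979/10000
5 5 4259/5000
6 6 8221/10000
7 7 8001/10000
s(6y) = (1/(8221/10000) − 1)/(6) = 593/16442 ≈ 3.6066%

step 1 [1y] swap r/1=67/9933: DF=(1 − 67/9933·(0))/(1+67/9933) = 9933/10000 ≈ 0.993300
step 2 [2y] bond c/1=1/40: DF=(204903/200000 − 1/40·(0.993300))/(1+1/40) = 9753/10000 ≈ 0.975300
step 3 [3y] bond c/1=19/400: DF=(432269/400000 − 19/400·(0.993300+0.975300))/(1+19/400) = 589/625 ≈ 0.942400
step 4 [4y] bond c/1=1/80: DF=(756409/800000 − 1/80·(0.993300+0.975300+0.942400))/(1+1/80) = 8979/10000 ≈ 0.897900
step 5 [5y] zero: DF = P = 4259/5000 ≈ 0.851800
step 6 [6y] bond c/1=13/200: DF=(589241/500000 − 13/200·(0.993300+0.975300+0.942400+0.897900+0.851800))/(1+13/200) = 8221/10000 ≈ 0.822100
step 7 [7y] swap r/1=1999/62829: DF=(1 − 1999/62829·(0.993300+0.975300+0.942400+0.897900+0.851800+0.822100))/(1+1999/62829) = 8001/10000 ≈ 0.800100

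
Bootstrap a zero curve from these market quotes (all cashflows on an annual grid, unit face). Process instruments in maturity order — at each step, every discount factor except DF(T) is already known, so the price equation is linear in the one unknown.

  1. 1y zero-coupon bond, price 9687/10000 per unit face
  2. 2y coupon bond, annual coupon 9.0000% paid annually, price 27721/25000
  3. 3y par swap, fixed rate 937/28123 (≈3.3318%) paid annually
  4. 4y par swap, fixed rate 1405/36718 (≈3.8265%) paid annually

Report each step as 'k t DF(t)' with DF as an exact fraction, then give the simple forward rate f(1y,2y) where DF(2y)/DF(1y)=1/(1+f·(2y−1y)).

step 1 [1y] zero: DF = P = 9687/10000 ≈ 0.968700
step 2 [2y] bond c/1=9/100: DF=(27721/25000 − 9/100·(0.968700))/(1+9/100) = 9373/10000 ≈ 0.937300
step 3 [3y] swap r/1=937/28123: DF=(1 − 937/28123·(0.968700+0.937300))/(1+937/28123) = 9063/10000 ≈ 0.906300
step 4 [4y] swap r/1=1405/36718: DF=(1 − 1405/36718·(0.968700+0.937300+0.906300))/(1+1405/36718) = 1719/2000 ≈ 0.859500

1 1 9687/10000
2 2 9373/10000
3 3 9063/10000
4 4 1719/2000
f(1y,2y) = ((9687/10000)/(9373/10000) − 1)/(1) = 314/9373 ≈ 3.3500%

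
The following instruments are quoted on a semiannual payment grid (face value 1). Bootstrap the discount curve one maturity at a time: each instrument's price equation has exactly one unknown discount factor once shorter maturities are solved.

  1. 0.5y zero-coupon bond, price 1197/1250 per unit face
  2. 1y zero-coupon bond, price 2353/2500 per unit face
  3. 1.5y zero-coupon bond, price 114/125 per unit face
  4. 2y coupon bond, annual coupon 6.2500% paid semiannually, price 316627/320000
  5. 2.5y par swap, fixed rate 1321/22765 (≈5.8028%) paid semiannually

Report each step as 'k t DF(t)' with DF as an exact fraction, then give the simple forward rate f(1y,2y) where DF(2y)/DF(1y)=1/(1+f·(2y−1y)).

1 1/2 1197/1250
2 1 2353/2500
3 3/2 114/125
4 2 8743/10000
5 5/2 8679/10000
f(1y,2y) = ((2353/2500)/(8743/10000) − 1)/(1) = 669/8743 ≈ 7.6518%

step 1 [0.5y] zero: DF = P = 1197/1250 ≈ 0.957600
step 2 [1y] zero: DF = P = 2353/2500 ≈ 0.941200
step 3 [1.5y] zero: DF = P = 114/125 ≈ 0.912000
step 4 [2y] bond c/2=1/32: DF=(316627/320000 − 1/32·(0.957600+0.941200+0.912000))/(1+1/32) = 8743/10000 ≈ 0.874300
step 5 [2.5y] swap r/2=1321/45530: DF=(1 − 1321/45530·(0.957600+0.941200+0.912000+0.874300))/(1+1321/45530) = 8679/10000 ≈ 0.867900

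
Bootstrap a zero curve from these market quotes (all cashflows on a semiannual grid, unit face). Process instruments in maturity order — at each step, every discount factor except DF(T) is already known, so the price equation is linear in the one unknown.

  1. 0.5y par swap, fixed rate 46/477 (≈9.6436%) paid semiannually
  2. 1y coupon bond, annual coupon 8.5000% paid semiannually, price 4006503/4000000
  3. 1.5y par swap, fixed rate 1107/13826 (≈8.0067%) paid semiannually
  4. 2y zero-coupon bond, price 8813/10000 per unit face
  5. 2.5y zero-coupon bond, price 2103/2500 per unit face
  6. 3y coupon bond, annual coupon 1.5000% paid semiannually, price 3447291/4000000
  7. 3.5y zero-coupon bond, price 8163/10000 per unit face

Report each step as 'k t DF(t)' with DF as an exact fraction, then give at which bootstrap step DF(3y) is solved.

step 1 [0.5y] swap r/2=23/477: DF=(1 − 23/477·(0))/(1+23/477) = 477/500 ≈ 0.954000
step 2 [1y] bond c/2=17/400: DF=(4006503/4000000 − 17/400·(0.954000))/(1+17/400) = 9219/10000 ≈ 0.921900
step 3 [1.5y] swap r/2=1107/27652: DF=(1 − 1107/27652·(0.954000+0.921900))/(1+1107/27652) = 8893/10000 ≈ 0.889300
step 4 [2y] zero: DF = P = 8813/10000 ≈ 0.881300
step 5 [2.5y] zero: DF = P = 2103/2500 ≈ 0.841200
step 6 [3y] bond c/2=3/400: DF=(3447291/4000000 − 3/400·(0.954000+0.921900+0.889300+0.881300+0.841200))/(1+3/400) = 411/500 ≈ 0.822000
step 7 [3.5y] zero: DF = P = 8163/10000 ≈ 0.816300

1 1/2 477/500
2 1 9219/10000
3 3/2 8893/10000
4 2 8813/10000
5 5/2 2103/2500
6 3 411/500
7 7/2 8163/10000
DF(3y) is solved at step 6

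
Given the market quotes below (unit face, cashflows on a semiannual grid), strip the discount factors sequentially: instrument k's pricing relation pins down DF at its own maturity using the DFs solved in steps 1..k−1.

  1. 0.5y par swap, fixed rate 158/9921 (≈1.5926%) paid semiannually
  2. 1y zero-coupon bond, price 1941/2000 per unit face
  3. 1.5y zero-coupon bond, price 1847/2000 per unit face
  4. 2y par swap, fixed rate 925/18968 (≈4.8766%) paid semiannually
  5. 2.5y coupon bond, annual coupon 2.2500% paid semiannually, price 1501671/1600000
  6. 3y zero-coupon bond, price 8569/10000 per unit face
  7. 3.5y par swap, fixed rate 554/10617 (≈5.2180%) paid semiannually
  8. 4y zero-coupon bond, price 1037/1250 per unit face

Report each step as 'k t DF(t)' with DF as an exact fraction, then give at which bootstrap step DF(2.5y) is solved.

step 1 [0.5y] swap r/2=79/9921: DF=(1 − 79/9921·(0))/(1+79/9921) = 9921/10000 ≈ 0.992100
step 2 [1y] zero: DF = P = 1941/2000 ≈ 0.970500
step 3 [1.5y] zero: DF = P = 1847/2000 ≈ 0.923500
step 4 [2y] swap r/2=925/37936: DF=(1 − 925/37936·(0.992100+0.970500+0.923500))/(1+925/37936) = 363/400 ≈ 0.907500
step 5 [2.5y] bond c/2=9/800: DF=(1501671/1600000 − 9/800·(0.992100+0.970500+0.923500+0.907500))/(1+9/800) = 8859/10000 ≈ 0.885900
step 6 [3y] zero: DF = P = 8569/10000 ≈ 0.856900
step 7 [3.5y] swap r/2=277/10617: DF=(1 − 277/10617·(0.992100+0.970500+0.923500+0.907500+0.885900+0.856900))/(1+277/10617) = 4169/5000 ≈ 0.833800
step 8 [4y] zero: DF = P = 1037/1250 ≈ 0.829600

1 1/2 9921/10000
2 1 1941/2000
3 3/2 1847/2000
4 2 363/400
5 5/2 8859/10000
6 3 8569/10000
7 7/2 4169/5000
8 4 1037/1250
DF(2.5y) is solved at step 5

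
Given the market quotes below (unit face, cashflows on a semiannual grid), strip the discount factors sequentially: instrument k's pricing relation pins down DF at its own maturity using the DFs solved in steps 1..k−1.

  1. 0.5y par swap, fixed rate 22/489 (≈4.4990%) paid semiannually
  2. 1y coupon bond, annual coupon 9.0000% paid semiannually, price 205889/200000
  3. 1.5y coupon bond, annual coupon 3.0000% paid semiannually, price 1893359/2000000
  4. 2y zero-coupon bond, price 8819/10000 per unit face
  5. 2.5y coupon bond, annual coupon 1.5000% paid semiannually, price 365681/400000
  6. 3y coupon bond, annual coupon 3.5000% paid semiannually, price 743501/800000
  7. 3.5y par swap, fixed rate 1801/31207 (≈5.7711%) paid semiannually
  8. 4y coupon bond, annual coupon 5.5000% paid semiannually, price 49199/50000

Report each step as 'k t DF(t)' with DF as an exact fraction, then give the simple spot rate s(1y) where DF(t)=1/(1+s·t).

step 1 [0.5y] swap r/2=11/489: DF=(1 − 11/489·(0))/(1+11/489) = 489/500 ≈ 0.978000
step 2 [1y] bond c/2=9/200: DF=(205889/200000 − 9/200·(0.978000))/(1+9/200) = 943/1000 ≈ 0.943000
step 3 [1.5y] bond c/2=3/200: DF=(1893359/2000000 − 3/200·(0.978000+0.943000))/(1+3/200) = 9043/10000 ≈ 0.904300
step 4 [2y] zero: DF = P = 8819/10000 ≈ 0.881900
step 5 [2.5y] bond c/2=3/400: DF=(365681/400000 − 3/400·(0.978000+0.943000+0.904300+0.881900))/(1+3/400) = 4399/5000 ≈ 0.879800
step 6 [3y] bond c/2=7/400: DF=(743501/800000 − 7/400·(0.978000+0.943000+0.904300+0.881900+0.879800))/(1+7/400) = 1669/2000 ≈ 0.834500
step 7 [3.5y] swap r/2=1801/62414: DF=(1 − 1801/62414·(0.978000+0.943000+0.904300+0.881900+0.879800+0.834500))/(1+1801/62414) = 8199/10000 ≈ 0.819900
step 8 [4y] bond c/2=11/400: DF=(49199/50000 − 11/400·(0.978000+0.943000+0.904300+0.881900+0.879800+0.834500+0.819900))/(1+11/400) = 3953/5000 ≈ 0.790600

1 1/2 489/500
2 1 943/1000
3 3/2 9043/10000
4 2 8819/10000
5 5/2 4399/5000
6 3 1669/2000
7 7/2 8199/10000
8 4 3953/5000
s(1y) = (1/(943/1000) − 1)/(1) = 57/943 ≈ 6.0445%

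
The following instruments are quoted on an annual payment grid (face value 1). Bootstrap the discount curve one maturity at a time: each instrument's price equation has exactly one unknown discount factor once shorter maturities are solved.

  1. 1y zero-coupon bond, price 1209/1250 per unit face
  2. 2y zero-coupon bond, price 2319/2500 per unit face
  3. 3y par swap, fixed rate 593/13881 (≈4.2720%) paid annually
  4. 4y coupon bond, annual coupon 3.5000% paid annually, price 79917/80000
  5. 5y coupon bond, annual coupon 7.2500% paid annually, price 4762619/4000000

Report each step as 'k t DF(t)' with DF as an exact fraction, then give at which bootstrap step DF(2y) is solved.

step 1 [1y] zero: DF = P = 1209/1250 ≈ 0.967200
step 2 [2y] zero: DF = P = 2319/2500 ≈ 0.927600
step 3 [3y] swap r/1=593/13881: DF=(1 − 593/13881·(0.967200+0.927600))/(1+593/13881) = 4407/5000 ≈ 0.881400
step 4 [4y] bond c/1=7/200: DF=(79917/80000 − 7/200·(0.967200+0.927600+0.881400))/(1+7/200) = 8713/10000 ≈ 0.871300
step 5 [5y] bond c/1=29/400: DF=(4762619/4000000 − 29/400·(0.967200+0.927600+0.881400+0.871300))/(1+29/400) = 2159/2500 ≈ 0.863600

1 1 1209/1250
2 2 2319/2500
3 3 4407/5000
4 4 8713/10000
5 5 2159/2500
DF(2y) is solved at step 2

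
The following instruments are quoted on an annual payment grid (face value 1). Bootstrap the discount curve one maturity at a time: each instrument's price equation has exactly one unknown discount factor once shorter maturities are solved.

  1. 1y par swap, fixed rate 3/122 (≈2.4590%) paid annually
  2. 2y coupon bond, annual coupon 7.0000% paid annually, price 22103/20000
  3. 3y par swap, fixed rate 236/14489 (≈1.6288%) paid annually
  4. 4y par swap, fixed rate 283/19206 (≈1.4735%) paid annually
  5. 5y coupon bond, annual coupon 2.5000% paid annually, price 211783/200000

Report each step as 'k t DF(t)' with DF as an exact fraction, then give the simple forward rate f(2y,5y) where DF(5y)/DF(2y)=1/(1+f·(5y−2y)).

1 1 122/125
2 2 969/1000
3 3 1191/1250
4 4 4717/5000
5 5 4697/5000
f(2y,5y) = ((969/1000)/(4697/5000) − 1)/(3) = 148/14091 ≈ 1.0503%

step 1 [1y] swap r/1=3/122: DF=(1 − 3/122·(0))/(1+3/122) = 122/125 ≈ 0.976000
step 2 [2y] bond c/1=7/100: DF=(22103/20000 − 7/100·(0.976000))/(1+7/100) = 969/1000 ≈ 0.969000
step 3 [3y] swap r/1=236/14489: DF=(1 − 236/14489·(0.976000+0.969000))/(1+236/14489) = 1191/1250 ≈ 0.952800
step 4 [4y] swap r/1=283/19206: DF=(1 − 283/19206·(0.976000+0.969000+0.952800))/(1+283/19206) = 4717/5000 ≈ 0.943400
step 5 [5y] bond c/1=1/40: DF=(211783/200000 − 1/40·(0.976000+0.969000+0.952800+0.943400))/(1+1/40) = 4697/5000 ≈ 0.939400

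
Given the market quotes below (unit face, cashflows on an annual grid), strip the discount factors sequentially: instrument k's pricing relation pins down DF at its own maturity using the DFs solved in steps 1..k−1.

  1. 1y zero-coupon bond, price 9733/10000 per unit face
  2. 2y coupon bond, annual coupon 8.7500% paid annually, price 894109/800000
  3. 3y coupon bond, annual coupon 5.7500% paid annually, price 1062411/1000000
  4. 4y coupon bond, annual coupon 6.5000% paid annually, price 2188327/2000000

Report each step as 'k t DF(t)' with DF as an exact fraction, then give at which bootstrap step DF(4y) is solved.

1 1 9733/10000
2 2 4747/5000
3 3 9001/10000
4 4 8551/10000
DF(4y) is solved at step 4

step 1 [1y] zero: DF = P = 9733/10000 ≈ 0.973300
step 2 [2y] bond c/1=7/80: DF=(894109/800000 − 7/80·(0.973300))/(1+7/80) = 4747/5000 ≈ 0.949400
step 3 [3y] bond c/1=23/400: DF=(1062411/1000000 − 23/400·(0.973300+0.949400))/(1+23/400) = 9001/10000 ≈ 0.900100
step 4 [4y] bond c/1=13/200: DF=(2188327/2000000 − 13/200·(0.973300+0.949400+0.900100))/(1+13/200) = 8551/10000 ≈ 0.855100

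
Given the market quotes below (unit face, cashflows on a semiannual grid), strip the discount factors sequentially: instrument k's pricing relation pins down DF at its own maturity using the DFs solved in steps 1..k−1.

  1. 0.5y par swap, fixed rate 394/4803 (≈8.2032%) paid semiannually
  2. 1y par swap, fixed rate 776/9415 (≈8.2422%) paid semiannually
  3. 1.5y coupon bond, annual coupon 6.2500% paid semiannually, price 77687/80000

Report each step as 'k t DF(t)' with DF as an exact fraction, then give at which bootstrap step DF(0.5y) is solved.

1 1/2 4803/5000
2 1 1153/1250
3 3/2 4423/5000
DF(0.5y) is solved at step 1

step 1 [0.5y] swap r/2=197/4803: DF=(1 − 197/4803·(0))/(1+197/4803) = 4803/5000 ≈ 0.960600
step 2 [1y] swap r/2=388/9415: DF=(1 − 388/9415·(0.960600))/(1+388/9415) = 1153/1250 ≈ 0.922400
step 3 [1.5y] bond c/2=1/32: DF=(77687/80000 − 1/32·(0.960600+0.922400))/(1+1/32) = 4423/5000 ≈ 0.884600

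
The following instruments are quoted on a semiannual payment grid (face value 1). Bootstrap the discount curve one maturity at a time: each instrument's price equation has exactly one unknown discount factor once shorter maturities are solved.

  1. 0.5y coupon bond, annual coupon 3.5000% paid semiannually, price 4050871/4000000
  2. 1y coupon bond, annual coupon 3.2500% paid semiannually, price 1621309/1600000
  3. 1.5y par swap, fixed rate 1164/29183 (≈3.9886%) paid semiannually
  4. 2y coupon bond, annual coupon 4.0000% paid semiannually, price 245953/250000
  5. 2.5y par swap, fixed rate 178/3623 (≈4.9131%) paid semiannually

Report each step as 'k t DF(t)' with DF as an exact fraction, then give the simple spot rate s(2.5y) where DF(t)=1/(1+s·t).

step 1 [0.5y] bond c/2=7/400: DF=(4050871/4000000 − 7/400·(0))/(1+7/400) = 9953/10000 ≈ 0.995300
step 2 [1y] bond c/2=13/800: DF=(1621309/1600000 − 13/800·(0.995300))/(1+13/800) = 2453/2500 ≈ 0.981200
step 3 [1.5y] swap r/2=582/29183: DF=(1 − 582/29183·(0.995300+0.981200))/(1+582/29183) = 4709/5000 ≈ 0.941800
step 4 [2y] bond c/2=1/50: DF=(245953/250000 − 1/50·(0.995300+0.981200+0.941800))/(1+1/50) = 9073/10000 ≈ 0.907300
step 5 [2.5y] swap r/2=89/3623: DF=(1 − 89/3623·(0.995300+0.981200+0.941800+0.907300))/(1+89/3623) = 8843/10000 ≈ 0.884300

1 1/2 9953/10000
2 1 2453/2500
3 3/2 4709/5000
4 2 9073/10000
5 5/2 8843/10000
s(2.5y) = (1/(8843/10000) − 1)/(5/2) = 2314/44215 ≈ 5.2335%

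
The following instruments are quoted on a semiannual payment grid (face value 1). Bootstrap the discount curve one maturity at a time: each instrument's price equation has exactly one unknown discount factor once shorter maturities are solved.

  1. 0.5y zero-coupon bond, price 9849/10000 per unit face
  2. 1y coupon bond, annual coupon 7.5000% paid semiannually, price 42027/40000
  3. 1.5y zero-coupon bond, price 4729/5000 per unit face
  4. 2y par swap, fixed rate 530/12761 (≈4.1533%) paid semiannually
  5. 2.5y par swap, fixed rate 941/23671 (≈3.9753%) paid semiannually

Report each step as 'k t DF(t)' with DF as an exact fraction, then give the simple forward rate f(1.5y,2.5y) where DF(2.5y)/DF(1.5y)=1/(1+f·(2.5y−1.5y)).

1 1/2 9849/10000
2 1 9771/10000
3 3/2 4729/5000
4 2 1841/2000
5 5/2 9059/10000
f(1.5y,2.5y) = ((4729/5000)/(9059/10000) − 1)/(1) = 399/9059 ≈ 4.4045%

step 1 [0.5y] zero: DF = P = 9849/10000 ≈ 0.984900
step 2 [1y] bond c/2=3/80: DF=(42027/40000 − 3/80·(0.984900))/(1+3/80) = 9771/10000 ≈ 0.977100
step 3 [1.5y] zero: DF = P = 4729/5000 ≈ 0.945800
step 4 [2y] swap r/2=265/12761: DF=(1 − 265/12761·(0.984900+0.977100+0.945800))/(1+265/12761) = 1841/2000 ≈ 0.920500
step 5 [2.5y] swap r/2=941/47342: DF=(1 − 941/47342·(0.984900+0.977100+0.945800+0.920500))/(1+941/47342) = 9059/10000 ≈ 0.905900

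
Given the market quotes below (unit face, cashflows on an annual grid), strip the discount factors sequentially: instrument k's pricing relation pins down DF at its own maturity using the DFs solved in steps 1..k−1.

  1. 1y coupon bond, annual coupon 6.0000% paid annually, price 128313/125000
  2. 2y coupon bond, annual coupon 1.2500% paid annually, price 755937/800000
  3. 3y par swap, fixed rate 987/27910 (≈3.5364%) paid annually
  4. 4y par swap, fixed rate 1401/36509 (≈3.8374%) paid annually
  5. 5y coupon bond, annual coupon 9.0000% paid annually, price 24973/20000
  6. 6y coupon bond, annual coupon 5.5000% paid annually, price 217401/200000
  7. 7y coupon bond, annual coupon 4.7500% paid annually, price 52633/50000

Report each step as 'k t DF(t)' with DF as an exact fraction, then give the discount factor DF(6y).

1 1 2421/2500
2 2 9213/10000
3 3 9013/10000
4 4 8599/10000
5 5 8441/10000
6 6 199/250
7 7 153/200
DF(6y) = 199/250 ≈ 0.796000

step 1 [1y] bond c/1=3/50: DF=(128313/125000 − 3/50·(0))/(1+3/50) = 2421/2500 ≈ 0.968400
step 2 [2y] bond c/1=1/80: DF=(755937/800000 − 1/80·(0.968400))/(1+1/80) = 9213/10000 ≈ 0.921300
step 3 [3y] swap r/1=987/27910: DF=(1 − 987/27910·(0.968400+0.921300))/(1+987/27910) = 9013/10000 ≈ 0.901300
step 4 [4y] swap r/1=1401/36509: DF=(1 − 1401/36509·(0.968400+0.921300+0.901300))/(1+1401/36509) = 8599/10000 ≈ 0.859900
step 5 [5y] bond c/1=9/100: DF=(24973/20000 − 9/100·(0.968400+0.921300+0.901300+0.859900))/(1+9/100) = 8441/10000 ≈ 0.844100
step 6 [6y] bond c/1=11/200: DF=(217401/200000 − 11/200·(0.968400+0.921300+0.901300+0.859900+0.844100))/(1+11/200) = 199/250 ≈ 0.796000
step 7 [7y] bond c/1=19/400: DF=(52633/50000 − 19/400·(0.968400+0.921300+0.901300+0.859900+0.844100+0.796000))/(1+19/400) = 153/200 ≈ 0.765000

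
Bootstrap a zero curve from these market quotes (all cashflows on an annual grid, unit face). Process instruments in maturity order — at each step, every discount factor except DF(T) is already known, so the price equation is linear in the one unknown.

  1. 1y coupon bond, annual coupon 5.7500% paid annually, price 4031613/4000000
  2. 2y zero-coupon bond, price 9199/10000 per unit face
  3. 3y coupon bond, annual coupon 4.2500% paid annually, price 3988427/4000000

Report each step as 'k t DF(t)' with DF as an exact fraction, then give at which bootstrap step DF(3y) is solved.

step 1 [1y] bond c/1=23/400: DF=(4031613/4000000 − 23/400·(0))/(1+23/400) = 9531/10000 ≈ 0.953100
step 2 [2y] zero: DF = P = 9199/10000 ≈ 0.919900
step 3 [3y] bond c/1=17/400: DF=(3988427/4000000 − 17/400·(0.953100+0.919900))/(1+17/400) = 8801/10000 ≈ 0.880100

1 1 9531/10000
2 2 9199/10000
3 3 8801/10000
DF(3y) is solved at step 3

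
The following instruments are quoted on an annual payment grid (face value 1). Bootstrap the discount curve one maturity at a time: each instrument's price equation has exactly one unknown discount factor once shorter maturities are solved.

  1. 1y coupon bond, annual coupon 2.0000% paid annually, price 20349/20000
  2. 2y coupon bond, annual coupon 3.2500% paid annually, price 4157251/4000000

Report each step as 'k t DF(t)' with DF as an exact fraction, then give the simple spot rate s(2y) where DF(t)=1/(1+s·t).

1 1 399/400
2 2 1219/1250
s(2y) = (1/(1219/1250) − 1)/(2) = 31/2438 ≈ 1.2715%

step 1 [1y] bond c/1=1/50: DF=(20349/20000 − 1/50·(0))/(1+1/50) = 399/400 ≈ 0.997500
step 2 [2y] bond c/1=13/400: DF=(4157251/4000000 − 13/400·(0.997500))/(1+13/400) = 1219/1250 ≈ 0.975200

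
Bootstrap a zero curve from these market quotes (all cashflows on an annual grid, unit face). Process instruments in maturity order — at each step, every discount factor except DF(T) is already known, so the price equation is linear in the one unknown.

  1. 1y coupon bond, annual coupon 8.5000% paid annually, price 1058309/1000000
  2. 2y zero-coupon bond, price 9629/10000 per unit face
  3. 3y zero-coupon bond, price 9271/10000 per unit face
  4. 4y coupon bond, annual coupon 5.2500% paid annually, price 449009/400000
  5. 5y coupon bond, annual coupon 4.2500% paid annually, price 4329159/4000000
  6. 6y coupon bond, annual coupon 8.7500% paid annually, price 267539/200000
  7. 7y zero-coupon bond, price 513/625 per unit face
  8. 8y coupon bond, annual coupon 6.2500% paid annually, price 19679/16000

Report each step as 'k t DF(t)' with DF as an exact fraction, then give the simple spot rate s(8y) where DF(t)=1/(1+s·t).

1 1 4877/5000
2 2 9629/10000
3 3 9271/10000
4 4 2309/2500
5 5 8837/10000
6 6 8541/10000
7 7 513/625
8 8 3921/5000
s(8y) = (1/(3921/5000) − 1)/(8) = 1079/31368 ≈ 3.4398%

step 1 [1y] bond c/1=17/200: DF=(1058309/1000000 − 17/200·(0))/(1+17/200) = 4877/5000 ≈ 0.975400
step 2 [2y] zero: DF = P = 9629/10000 ≈ 0.962900
step 3 [3y] zero: DF = P = 9271/10000 ≈ 0.927100
step 4 [4y] bond c/1=21/400: DF=(449009/400000 − 21/400·(0.975400+0.962900+0.927100))/(1+21/400) = 2309/2500 ≈ 0.923600
step 5 [5y] bond c/1=17/400: DF=(4329159/4000000 − 17/400·(0.975400+0.962900+0.927100+0.923600))/(1+17/400) = 8837/10000 ≈ 0.883700
step 6 [6y] bond c/1=7/80: DF=(267539/200000 − 7/80·(0.975400+0.962900+0.927100+0.923600+0.883700))/(1+7/80) = 8541/10000 ≈ 0.854100
step 7 [7y] zero: DF = P = 513/625 ≈ 0.820800
step 8 [8y] bond c/1=1/16: DF=(19679/16000 − 1/16·(0.975400+0.962900+0.927100+0.923600+0.883700+0.854100+0.820800))/(1+1/16) = 3921/5000 ≈ 0.784200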